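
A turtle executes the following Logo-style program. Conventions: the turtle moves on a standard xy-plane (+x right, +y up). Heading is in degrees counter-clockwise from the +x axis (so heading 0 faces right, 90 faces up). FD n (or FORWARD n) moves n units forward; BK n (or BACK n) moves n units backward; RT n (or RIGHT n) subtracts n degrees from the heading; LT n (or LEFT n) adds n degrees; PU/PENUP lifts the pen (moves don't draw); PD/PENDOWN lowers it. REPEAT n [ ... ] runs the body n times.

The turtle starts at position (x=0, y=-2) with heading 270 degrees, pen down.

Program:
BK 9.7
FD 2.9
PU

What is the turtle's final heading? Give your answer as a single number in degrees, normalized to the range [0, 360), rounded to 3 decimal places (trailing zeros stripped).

Answer: 270

Derivation:
Executing turtle program step by step:
Start: pos=(0,-2), heading=270, pen down
BK 9.7: (0,-2) -> (0,7.7) [heading=270, draw]
FD 2.9: (0,7.7) -> (0,4.8) [heading=270, draw]
PU: pen up
Final: pos=(0,4.8), heading=270, 2 segment(s) drawn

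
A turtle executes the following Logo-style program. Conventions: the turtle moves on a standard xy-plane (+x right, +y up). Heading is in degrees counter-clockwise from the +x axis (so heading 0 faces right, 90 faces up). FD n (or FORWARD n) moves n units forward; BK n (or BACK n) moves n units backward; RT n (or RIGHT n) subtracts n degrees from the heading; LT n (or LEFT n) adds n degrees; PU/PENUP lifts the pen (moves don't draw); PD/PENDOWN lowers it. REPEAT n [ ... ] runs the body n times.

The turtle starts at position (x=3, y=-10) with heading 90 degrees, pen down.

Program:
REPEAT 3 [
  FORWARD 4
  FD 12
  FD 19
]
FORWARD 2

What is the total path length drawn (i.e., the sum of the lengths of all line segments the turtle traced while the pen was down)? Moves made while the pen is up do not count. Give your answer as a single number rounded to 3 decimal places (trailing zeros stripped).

Executing turtle program step by step:
Start: pos=(3,-10), heading=90, pen down
REPEAT 3 [
  -- iteration 1/3 --
  FD 4: (3,-10) -> (3,-6) [heading=90, draw]
  FD 12: (3,-6) -> (3,6) [heading=90, draw]
  FD 19: (3,6) -> (3,25) [heading=90, draw]
  -- iteration 2/3 --
  FD 4: (3,25) -> (3,29) [heading=90, draw]
  FD 12: (3,29) -> (3,41) [heading=90, draw]
  FD 19: (3,41) -> (3,60) [heading=90, draw]
  -- iteration 3/3 --
  FD 4: (3,60) -> (3,64) [heading=90, draw]
  FD 12: (3,64) -> (3,76) [heading=90, draw]
  FD 19: (3,76) -> (3,95) [heading=90, draw]
]
FD 2: (3,95) -> (3,97) [heading=90, draw]
Final: pos=(3,97), heading=90, 10 segment(s) drawn

Segment lengths:
  seg 1: (3,-10) -> (3,-6), length = 4
  seg 2: (3,-6) -> (3,6), length = 12
  seg 3: (3,6) -> (3,25), length = 19
  seg 4: (3,25) -> (3,29), length = 4
  seg 5: (3,29) -> (3,41), length = 12
  seg 6: (3,41) -> (3,60), length = 19
  seg 7: (3,60) -> (3,64), length = 4
  seg 8: (3,64) -> (3,76), length = 12
  seg 9: (3,76) -> (3,95), length = 19
  seg 10: (3,95) -> (3,97), length = 2
Total = 107

Answer: 107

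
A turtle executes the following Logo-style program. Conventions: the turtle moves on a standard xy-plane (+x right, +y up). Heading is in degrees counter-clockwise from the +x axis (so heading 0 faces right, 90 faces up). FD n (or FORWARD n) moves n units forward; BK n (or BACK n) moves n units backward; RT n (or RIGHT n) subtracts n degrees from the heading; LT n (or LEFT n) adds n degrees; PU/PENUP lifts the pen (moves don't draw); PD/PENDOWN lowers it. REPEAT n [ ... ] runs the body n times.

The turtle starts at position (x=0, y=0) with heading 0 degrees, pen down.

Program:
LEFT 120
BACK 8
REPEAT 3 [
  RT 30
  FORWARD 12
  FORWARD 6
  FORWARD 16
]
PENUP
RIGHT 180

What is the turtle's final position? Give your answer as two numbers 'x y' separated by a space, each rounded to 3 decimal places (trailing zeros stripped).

Answer: 50.445 73.517

Derivation:
Executing turtle program step by step:
Start: pos=(0,0), heading=0, pen down
LT 120: heading 0 -> 120
BK 8: (0,0) -> (4,-6.928) [heading=120, draw]
REPEAT 3 [
  -- iteration 1/3 --
  RT 30: heading 120 -> 90
  FD 12: (4,-6.928) -> (4,5.072) [heading=90, draw]
  FD 6: (4,5.072) -> (4,11.072) [heading=90, draw]
  FD 16: (4,11.072) -> (4,27.072) [heading=90, draw]
  -- iteration 2/3 --
  RT 30: heading 90 -> 60
  FD 12: (4,27.072) -> (10,37.464) [heading=60, draw]
  FD 6: (10,37.464) -> (13,42.66) [heading=60, draw]
  FD 16: (13,42.66) -> (21,56.517) [heading=60, draw]
  -- iteration 3/3 --
  RT 30: heading 60 -> 30
  FD 12: (21,56.517) -> (31.392,62.517) [heading=30, draw]
  FD 6: (31.392,62.517) -> (36.588,65.517) [heading=30, draw]
  FD 16: (36.588,65.517) -> (50.445,73.517) [heading=30, draw]
]
PU: pen up
RT 180: heading 30 -> 210
Final: pos=(50.445,73.517), heading=210, 10 segment(s) drawn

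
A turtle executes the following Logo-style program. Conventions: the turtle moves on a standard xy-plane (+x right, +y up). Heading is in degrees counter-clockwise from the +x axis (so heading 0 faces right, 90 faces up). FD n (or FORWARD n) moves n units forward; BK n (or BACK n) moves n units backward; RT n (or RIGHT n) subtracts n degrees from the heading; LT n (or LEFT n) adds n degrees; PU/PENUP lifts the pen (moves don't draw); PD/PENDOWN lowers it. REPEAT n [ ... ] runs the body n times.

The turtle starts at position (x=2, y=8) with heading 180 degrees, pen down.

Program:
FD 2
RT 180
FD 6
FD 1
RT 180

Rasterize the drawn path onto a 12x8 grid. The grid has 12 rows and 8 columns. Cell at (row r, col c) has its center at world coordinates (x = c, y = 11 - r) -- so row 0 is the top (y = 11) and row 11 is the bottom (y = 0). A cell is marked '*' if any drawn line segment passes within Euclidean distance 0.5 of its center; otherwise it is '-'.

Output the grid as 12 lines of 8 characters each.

Answer: --------
--------
--------
********
--------
--------
--------
--------
--------
--------
--------
--------

Derivation:
Segment 0: (2,8) -> (0,8)
Segment 1: (0,8) -> (6,8)
Segment 2: (6,8) -> (7,8)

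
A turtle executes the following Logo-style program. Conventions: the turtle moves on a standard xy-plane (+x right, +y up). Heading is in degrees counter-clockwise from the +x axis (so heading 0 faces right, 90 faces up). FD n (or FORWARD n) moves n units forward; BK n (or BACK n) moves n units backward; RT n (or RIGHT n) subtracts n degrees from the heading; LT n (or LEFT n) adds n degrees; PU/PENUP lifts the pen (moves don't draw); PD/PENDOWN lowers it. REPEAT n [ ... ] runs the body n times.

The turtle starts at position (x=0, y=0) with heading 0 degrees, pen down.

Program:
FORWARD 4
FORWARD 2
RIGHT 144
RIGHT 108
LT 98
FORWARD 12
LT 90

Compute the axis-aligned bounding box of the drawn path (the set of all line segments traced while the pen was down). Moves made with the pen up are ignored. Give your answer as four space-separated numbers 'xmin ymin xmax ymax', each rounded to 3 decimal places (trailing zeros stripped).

Executing turtle program step by step:
Start: pos=(0,0), heading=0, pen down
FD 4: (0,0) -> (4,0) [heading=0, draw]
FD 2: (4,0) -> (6,0) [heading=0, draw]
RT 144: heading 0 -> 216
RT 108: heading 216 -> 108
LT 98: heading 108 -> 206
FD 12: (6,0) -> (-4.786,-5.26) [heading=206, draw]
LT 90: heading 206 -> 296
Final: pos=(-4.786,-5.26), heading=296, 3 segment(s) drawn

Segment endpoints: x in {-4.786, 0, 4, 6}, y in {-5.26, 0}
xmin=-4.786, ymin=-5.26, xmax=6, ymax=0

Answer: -4.786 -5.26 6 0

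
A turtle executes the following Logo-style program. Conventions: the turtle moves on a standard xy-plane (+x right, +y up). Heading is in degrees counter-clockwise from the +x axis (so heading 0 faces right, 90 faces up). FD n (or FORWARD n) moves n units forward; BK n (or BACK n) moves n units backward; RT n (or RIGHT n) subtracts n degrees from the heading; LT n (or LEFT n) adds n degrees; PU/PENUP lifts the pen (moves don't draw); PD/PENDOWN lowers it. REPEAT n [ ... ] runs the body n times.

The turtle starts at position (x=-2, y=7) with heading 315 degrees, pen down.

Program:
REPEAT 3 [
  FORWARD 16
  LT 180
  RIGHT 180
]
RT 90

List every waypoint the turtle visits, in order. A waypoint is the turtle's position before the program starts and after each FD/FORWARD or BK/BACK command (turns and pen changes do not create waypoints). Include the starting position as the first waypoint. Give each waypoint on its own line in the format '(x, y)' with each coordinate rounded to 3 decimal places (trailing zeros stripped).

Answer: (-2, 7)
(9.314, -4.314)
(20.627, -15.627)
(31.941, -26.941)

Derivation:
Executing turtle program step by step:
Start: pos=(-2,7), heading=315, pen down
REPEAT 3 [
  -- iteration 1/3 --
  FD 16: (-2,7) -> (9.314,-4.314) [heading=315, draw]
  LT 180: heading 315 -> 135
  RT 180: heading 135 -> 315
  -- iteration 2/3 --
  FD 16: (9.314,-4.314) -> (20.627,-15.627) [heading=315, draw]
  LT 180: heading 315 -> 135
  RT 180: heading 135 -> 315
  -- iteration 3/3 --
  FD 16: (20.627,-15.627) -> (31.941,-26.941) [heading=315, draw]
  LT 180: heading 315 -> 135
  RT 180: heading 135 -> 315
]
RT 90: heading 315 -> 225
Final: pos=(31.941,-26.941), heading=225, 3 segment(s) drawn
Waypoints (4 total):
(-2, 7)
(9.314, -4.314)
(20.627, -15.627)
(31.941, -26.941)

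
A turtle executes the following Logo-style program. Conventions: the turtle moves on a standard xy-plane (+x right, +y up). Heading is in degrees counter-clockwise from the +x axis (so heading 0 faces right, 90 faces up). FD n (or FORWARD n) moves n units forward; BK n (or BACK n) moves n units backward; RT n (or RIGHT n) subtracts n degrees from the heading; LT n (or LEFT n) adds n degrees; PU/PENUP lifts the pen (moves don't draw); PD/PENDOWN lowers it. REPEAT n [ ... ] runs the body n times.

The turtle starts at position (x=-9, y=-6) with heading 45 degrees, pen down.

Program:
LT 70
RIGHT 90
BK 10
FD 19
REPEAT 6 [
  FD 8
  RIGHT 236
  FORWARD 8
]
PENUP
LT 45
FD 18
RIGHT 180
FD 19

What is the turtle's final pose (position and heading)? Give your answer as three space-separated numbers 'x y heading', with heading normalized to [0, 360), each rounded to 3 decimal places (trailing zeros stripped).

Executing turtle program step by step:
Start: pos=(-9,-6), heading=45, pen down
LT 70: heading 45 -> 115
RT 90: heading 115 -> 25
BK 10: (-9,-6) -> (-18.063,-10.226) [heading=25, draw]
FD 19: (-18.063,-10.226) -> (-0.843,-2.196) [heading=25, draw]
REPEAT 6 [
  -- iteration 1/6 --
  FD 8: (-0.843,-2.196) -> (6.407,1.185) [heading=25, draw]
  RT 236: heading 25 -> 149
  FD 8: (6.407,1.185) -> (-0.45,5.305) [heading=149, draw]
  -- iteration 2/6 --
  FD 8: (-0.45,5.305) -> (-7.307,9.425) [heading=149, draw]
  RT 236: heading 149 -> 273
  FD 8: (-7.307,9.425) -> (-6.889,1.436) [heading=273, draw]
  -- iteration 3/6 --
  FD 8: (-6.889,1.436) -> (-6.47,-6.553) [heading=273, draw]
  RT 236: heading 273 -> 37
  FD 8: (-6.47,-6.553) -> (-0.081,-1.738) [heading=37, draw]
  -- iteration 4/6 --
  FD 8: (-0.081,-1.738) -> (6.308,3.076) [heading=37, draw]
  RT 236: heading 37 -> 161
  FD 8: (6.308,3.076) -> (-1.256,5.681) [heading=161, draw]
  -- iteration 5/6 --
  FD 8: (-1.256,5.681) -> (-8.82,8.285) [heading=161, draw]
  RT 236: heading 161 -> 285
  FD 8: (-8.82,8.285) -> (-6.75,0.558) [heading=285, draw]
  -- iteration 6/6 --
  FD 8: (-6.75,0.558) -> (-4.679,-7.17) [heading=285, draw]
  RT 236: heading 285 -> 49
  FD 8: (-4.679,-7.17) -> (0.569,-1.132) [heading=49, draw]
]
PU: pen up
LT 45: heading 49 -> 94
FD 18: (0.569,-1.132) -> (-0.686,16.824) [heading=94, move]
RT 180: heading 94 -> 274
FD 19: (-0.686,16.824) -> (0.639,-2.13) [heading=274, move]
Final: pos=(0.639,-2.13), heading=274, 14 segment(s) drawn

Answer: 0.639 -2.13 274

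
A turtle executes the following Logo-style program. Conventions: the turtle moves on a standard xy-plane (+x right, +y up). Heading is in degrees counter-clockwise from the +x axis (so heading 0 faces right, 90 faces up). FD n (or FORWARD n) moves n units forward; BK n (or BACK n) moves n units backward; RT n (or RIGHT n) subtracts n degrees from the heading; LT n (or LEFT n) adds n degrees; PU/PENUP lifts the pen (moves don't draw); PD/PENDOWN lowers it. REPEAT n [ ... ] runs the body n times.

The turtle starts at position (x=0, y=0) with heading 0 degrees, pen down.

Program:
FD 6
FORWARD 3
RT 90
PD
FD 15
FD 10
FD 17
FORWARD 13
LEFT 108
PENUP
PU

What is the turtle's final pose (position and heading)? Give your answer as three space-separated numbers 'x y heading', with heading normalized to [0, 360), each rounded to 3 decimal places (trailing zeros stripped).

Executing turtle program step by step:
Start: pos=(0,0), heading=0, pen down
FD 6: (0,0) -> (6,0) [heading=0, draw]
FD 3: (6,0) -> (9,0) [heading=0, draw]
RT 90: heading 0 -> 270
PD: pen down
FD 15: (9,0) -> (9,-15) [heading=270, draw]
FD 10: (9,-15) -> (9,-25) [heading=270, draw]
FD 17: (9,-25) -> (9,-42) [heading=270, draw]
FD 13: (9,-42) -> (9,-55) [heading=270, draw]
LT 108: heading 270 -> 18
PU: pen up
PU: pen up
Final: pos=(9,-55), heading=18, 6 segment(s) drawn

Answer: 9 -55 18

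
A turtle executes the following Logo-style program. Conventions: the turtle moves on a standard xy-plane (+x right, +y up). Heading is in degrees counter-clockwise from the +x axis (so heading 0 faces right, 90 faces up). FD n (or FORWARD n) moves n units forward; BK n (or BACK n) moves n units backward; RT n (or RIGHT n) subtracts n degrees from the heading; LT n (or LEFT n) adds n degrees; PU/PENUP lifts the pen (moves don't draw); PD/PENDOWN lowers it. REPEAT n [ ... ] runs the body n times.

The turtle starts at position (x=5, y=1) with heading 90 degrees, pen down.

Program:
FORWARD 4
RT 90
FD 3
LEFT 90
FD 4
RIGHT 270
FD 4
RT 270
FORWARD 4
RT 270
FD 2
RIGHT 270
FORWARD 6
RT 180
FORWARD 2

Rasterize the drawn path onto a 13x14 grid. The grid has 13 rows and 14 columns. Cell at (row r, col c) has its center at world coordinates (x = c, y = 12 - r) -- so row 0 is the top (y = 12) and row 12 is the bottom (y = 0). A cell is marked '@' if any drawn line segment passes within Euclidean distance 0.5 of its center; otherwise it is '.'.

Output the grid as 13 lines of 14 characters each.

Segment 0: (5,1) -> (5,5)
Segment 1: (5,5) -> (8,5)
Segment 2: (8,5) -> (8,9)
Segment 3: (8,9) -> (4,9)
Segment 4: (4,9) -> (4,5)
Segment 5: (4,5) -> (6,5)
Segment 6: (6,5) -> (6,11)
Segment 7: (6,11) -> (6,9)

Answer: ..............
......@.......
......@.......
....@@@@@.....
....@.@.@.....
....@.@.@.....
....@.@.@.....
....@@@@@.....
.....@........
.....@........
.....@........
.....@........
..............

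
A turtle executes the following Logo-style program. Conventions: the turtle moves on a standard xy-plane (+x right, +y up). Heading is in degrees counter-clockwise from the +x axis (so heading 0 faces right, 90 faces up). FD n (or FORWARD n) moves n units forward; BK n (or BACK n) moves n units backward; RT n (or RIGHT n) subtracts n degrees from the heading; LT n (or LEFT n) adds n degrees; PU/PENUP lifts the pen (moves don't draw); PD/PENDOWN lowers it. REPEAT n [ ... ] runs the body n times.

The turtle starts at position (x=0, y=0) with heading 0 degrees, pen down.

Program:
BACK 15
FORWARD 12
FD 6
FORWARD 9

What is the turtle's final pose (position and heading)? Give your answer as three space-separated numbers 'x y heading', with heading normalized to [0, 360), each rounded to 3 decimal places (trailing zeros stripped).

Answer: 12 0 0

Derivation:
Executing turtle program step by step:
Start: pos=(0,0), heading=0, pen down
BK 15: (0,0) -> (-15,0) [heading=0, draw]
FD 12: (-15,0) -> (-3,0) [heading=0, draw]
FD 6: (-3,0) -> (3,0) [heading=0, draw]
FD 9: (3,0) -> (12,0) [heading=0, draw]
Final: pos=(12,0), heading=0, 4 segment(s) drawn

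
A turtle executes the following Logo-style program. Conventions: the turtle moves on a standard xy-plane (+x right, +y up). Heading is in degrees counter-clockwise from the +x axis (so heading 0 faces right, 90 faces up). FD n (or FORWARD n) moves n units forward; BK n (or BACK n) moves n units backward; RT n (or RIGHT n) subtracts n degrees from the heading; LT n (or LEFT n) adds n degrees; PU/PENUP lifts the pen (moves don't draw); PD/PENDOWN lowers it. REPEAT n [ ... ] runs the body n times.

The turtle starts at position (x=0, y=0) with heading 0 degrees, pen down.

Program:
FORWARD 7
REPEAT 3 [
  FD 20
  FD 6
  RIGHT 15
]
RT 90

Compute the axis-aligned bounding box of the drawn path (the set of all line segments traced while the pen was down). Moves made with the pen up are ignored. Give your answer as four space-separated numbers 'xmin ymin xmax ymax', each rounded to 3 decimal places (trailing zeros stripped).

Answer: 0 -19.729 80.631 0

Derivation:
Executing turtle program step by step:
Start: pos=(0,0), heading=0, pen down
FD 7: (0,0) -> (7,0) [heading=0, draw]
REPEAT 3 [
  -- iteration 1/3 --
  FD 20: (7,0) -> (27,0) [heading=0, draw]
  FD 6: (27,0) -> (33,0) [heading=0, draw]
  RT 15: heading 0 -> 345
  -- iteration 2/3 --
  FD 20: (33,0) -> (52.319,-5.176) [heading=345, draw]
  FD 6: (52.319,-5.176) -> (58.114,-6.729) [heading=345, draw]
  RT 15: heading 345 -> 330
  -- iteration 3/3 --
  FD 20: (58.114,-6.729) -> (75.435,-16.729) [heading=330, draw]
  FD 6: (75.435,-16.729) -> (80.631,-19.729) [heading=330, draw]
  RT 15: heading 330 -> 315
]
RT 90: heading 315 -> 225
Final: pos=(80.631,-19.729), heading=225, 7 segment(s) drawn

Segment endpoints: x in {0, 7, 27, 33, 52.319, 58.114, 75.435, 80.631}, y in {-19.729, -16.729, -6.729, -5.176, 0}
xmin=0, ymin=-19.729, xmax=80.631, ymax=0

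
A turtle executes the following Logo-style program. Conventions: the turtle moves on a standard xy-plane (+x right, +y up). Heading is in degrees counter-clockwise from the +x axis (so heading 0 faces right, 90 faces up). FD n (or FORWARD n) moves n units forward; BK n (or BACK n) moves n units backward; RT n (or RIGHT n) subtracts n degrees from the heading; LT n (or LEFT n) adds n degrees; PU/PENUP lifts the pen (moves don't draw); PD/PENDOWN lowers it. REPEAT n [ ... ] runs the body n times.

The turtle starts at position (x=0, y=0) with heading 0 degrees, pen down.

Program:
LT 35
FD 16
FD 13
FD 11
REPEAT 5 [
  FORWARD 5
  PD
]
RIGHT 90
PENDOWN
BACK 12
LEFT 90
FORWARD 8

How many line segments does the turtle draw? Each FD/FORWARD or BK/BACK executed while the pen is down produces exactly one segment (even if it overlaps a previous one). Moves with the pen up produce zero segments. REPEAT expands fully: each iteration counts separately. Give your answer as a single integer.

Answer: 10

Derivation:
Executing turtle program step by step:
Start: pos=(0,0), heading=0, pen down
LT 35: heading 0 -> 35
FD 16: (0,0) -> (13.106,9.177) [heading=35, draw]
FD 13: (13.106,9.177) -> (23.755,16.634) [heading=35, draw]
FD 11: (23.755,16.634) -> (32.766,22.943) [heading=35, draw]
REPEAT 5 [
  -- iteration 1/5 --
  FD 5: (32.766,22.943) -> (36.862,25.811) [heading=35, draw]
  PD: pen down
  -- iteration 2/5 --
  FD 5: (36.862,25.811) -> (40.958,28.679) [heading=35, draw]
  PD: pen down
  -- iteration 3/5 --
  FD 5: (40.958,28.679) -> (45.053,31.547) [heading=35, draw]
  PD: pen down
  -- iteration 4/5 --
  FD 5: (45.053,31.547) -> (49.149,34.415) [heading=35, draw]
  PD: pen down
  -- iteration 5/5 --
  FD 5: (49.149,34.415) -> (53.245,37.282) [heading=35, draw]
  PD: pen down
]
RT 90: heading 35 -> 305
PD: pen down
BK 12: (53.245,37.282) -> (46.362,47.112) [heading=305, draw]
LT 90: heading 305 -> 35
FD 8: (46.362,47.112) -> (52.915,51.701) [heading=35, draw]
Final: pos=(52.915,51.701), heading=35, 10 segment(s) drawn
Segments drawn: 10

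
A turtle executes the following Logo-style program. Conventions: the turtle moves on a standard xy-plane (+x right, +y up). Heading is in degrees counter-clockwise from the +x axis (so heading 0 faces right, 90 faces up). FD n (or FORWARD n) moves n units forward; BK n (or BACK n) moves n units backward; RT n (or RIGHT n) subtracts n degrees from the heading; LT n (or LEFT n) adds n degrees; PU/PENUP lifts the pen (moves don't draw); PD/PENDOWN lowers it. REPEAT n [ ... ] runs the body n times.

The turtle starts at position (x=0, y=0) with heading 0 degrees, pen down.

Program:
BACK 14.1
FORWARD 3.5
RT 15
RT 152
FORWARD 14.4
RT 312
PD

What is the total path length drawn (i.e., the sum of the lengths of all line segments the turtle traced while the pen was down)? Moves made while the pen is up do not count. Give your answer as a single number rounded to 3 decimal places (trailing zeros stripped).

Executing turtle program step by step:
Start: pos=(0,0), heading=0, pen down
BK 14.1: (0,0) -> (-14.1,0) [heading=0, draw]
FD 3.5: (-14.1,0) -> (-10.6,0) [heading=0, draw]
RT 15: heading 0 -> 345
RT 152: heading 345 -> 193
FD 14.4: (-10.6,0) -> (-24.631,-3.239) [heading=193, draw]
RT 312: heading 193 -> 241
PD: pen down
Final: pos=(-24.631,-3.239), heading=241, 3 segment(s) drawn

Segment lengths:
  seg 1: (0,0) -> (-14.1,0), length = 14.1
  seg 2: (-14.1,0) -> (-10.6,0), length = 3.5
  seg 3: (-10.6,0) -> (-24.631,-3.239), length = 14.4
Total = 32

Answer: 32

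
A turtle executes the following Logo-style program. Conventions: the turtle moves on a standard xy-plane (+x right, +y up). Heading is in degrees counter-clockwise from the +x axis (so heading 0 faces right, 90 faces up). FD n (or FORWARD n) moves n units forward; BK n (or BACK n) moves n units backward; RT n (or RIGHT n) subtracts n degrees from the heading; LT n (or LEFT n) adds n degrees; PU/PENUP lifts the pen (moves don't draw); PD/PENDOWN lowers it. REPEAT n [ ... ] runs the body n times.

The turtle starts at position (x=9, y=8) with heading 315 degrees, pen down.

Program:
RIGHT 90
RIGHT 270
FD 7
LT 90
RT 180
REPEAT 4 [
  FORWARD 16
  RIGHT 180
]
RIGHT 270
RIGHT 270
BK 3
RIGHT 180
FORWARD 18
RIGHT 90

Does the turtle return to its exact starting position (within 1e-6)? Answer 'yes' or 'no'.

Executing turtle program step by step:
Start: pos=(9,8), heading=315, pen down
RT 90: heading 315 -> 225
RT 270: heading 225 -> 315
FD 7: (9,8) -> (13.95,3.05) [heading=315, draw]
LT 90: heading 315 -> 45
RT 180: heading 45 -> 225
REPEAT 4 [
  -- iteration 1/4 --
  FD 16: (13.95,3.05) -> (2.636,-8.263) [heading=225, draw]
  RT 180: heading 225 -> 45
  -- iteration 2/4 --
  FD 16: (2.636,-8.263) -> (13.95,3.05) [heading=45, draw]
  RT 180: heading 45 -> 225
  -- iteration 3/4 --
  FD 16: (13.95,3.05) -> (2.636,-8.263) [heading=225, draw]
  RT 180: heading 225 -> 45
  -- iteration 4/4 --
  FD 16: (2.636,-8.263) -> (13.95,3.05) [heading=45, draw]
  RT 180: heading 45 -> 225
]
RT 270: heading 225 -> 315
RT 270: heading 315 -> 45
BK 3: (13.95,3.05) -> (11.828,0.929) [heading=45, draw]
RT 180: heading 45 -> 225
FD 18: (11.828,0.929) -> (-0.899,-11.799) [heading=225, draw]
RT 90: heading 225 -> 135
Final: pos=(-0.899,-11.799), heading=135, 7 segment(s) drawn

Start position: (9, 8)
Final position: (-0.899, -11.799)
Distance = 22.136; >= 1e-6 -> NOT closed

Answer: no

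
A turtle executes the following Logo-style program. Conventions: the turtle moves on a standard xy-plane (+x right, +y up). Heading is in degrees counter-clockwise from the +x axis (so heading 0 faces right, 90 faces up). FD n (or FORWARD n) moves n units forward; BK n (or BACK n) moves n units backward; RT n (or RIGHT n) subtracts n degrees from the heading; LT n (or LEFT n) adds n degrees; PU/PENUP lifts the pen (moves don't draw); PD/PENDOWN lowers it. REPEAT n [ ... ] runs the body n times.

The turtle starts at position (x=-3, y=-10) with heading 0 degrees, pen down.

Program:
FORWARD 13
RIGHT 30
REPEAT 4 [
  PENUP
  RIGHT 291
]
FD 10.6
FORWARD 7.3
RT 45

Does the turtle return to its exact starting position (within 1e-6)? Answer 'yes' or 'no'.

Answer: no

Derivation:
Executing turtle program step by step:
Start: pos=(-3,-10), heading=0, pen down
FD 13: (-3,-10) -> (10,-10) [heading=0, draw]
RT 30: heading 0 -> 330
REPEAT 4 [
  -- iteration 1/4 --
  PU: pen up
  RT 291: heading 330 -> 39
  -- iteration 2/4 --
  PU: pen up
  RT 291: heading 39 -> 108
  -- iteration 3/4 --
  PU: pen up
  RT 291: heading 108 -> 177
  -- iteration 4/4 --
  PU: pen up
  RT 291: heading 177 -> 246
]
FD 10.6: (10,-10) -> (5.689,-19.684) [heading=246, move]
FD 7.3: (5.689,-19.684) -> (2.719,-26.352) [heading=246, move]
RT 45: heading 246 -> 201
Final: pos=(2.719,-26.352), heading=201, 1 segment(s) drawn

Start position: (-3, -10)
Final position: (2.719, -26.352)
Distance = 17.324; >= 1e-6 -> NOT closed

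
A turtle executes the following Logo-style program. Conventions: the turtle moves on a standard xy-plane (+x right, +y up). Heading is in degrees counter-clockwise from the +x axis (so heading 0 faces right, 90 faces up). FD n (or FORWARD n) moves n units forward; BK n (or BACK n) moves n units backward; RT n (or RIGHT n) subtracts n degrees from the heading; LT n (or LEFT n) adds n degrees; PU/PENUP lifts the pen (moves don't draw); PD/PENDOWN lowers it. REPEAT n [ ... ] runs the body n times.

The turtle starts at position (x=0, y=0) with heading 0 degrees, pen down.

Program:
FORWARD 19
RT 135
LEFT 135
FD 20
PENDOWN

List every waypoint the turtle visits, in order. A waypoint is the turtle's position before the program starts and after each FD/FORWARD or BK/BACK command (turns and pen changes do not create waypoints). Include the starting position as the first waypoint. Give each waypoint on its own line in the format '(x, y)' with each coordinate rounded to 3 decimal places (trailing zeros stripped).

Answer: (0, 0)
(19, 0)
(39, 0)

Derivation:
Executing turtle program step by step:
Start: pos=(0,0), heading=0, pen down
FD 19: (0,0) -> (19,0) [heading=0, draw]
RT 135: heading 0 -> 225
LT 135: heading 225 -> 0
FD 20: (19,0) -> (39,0) [heading=0, draw]
PD: pen down
Final: pos=(39,0), heading=0, 2 segment(s) drawn
Waypoints (3 total):
(0, 0)
(19, 0)
(39, 0)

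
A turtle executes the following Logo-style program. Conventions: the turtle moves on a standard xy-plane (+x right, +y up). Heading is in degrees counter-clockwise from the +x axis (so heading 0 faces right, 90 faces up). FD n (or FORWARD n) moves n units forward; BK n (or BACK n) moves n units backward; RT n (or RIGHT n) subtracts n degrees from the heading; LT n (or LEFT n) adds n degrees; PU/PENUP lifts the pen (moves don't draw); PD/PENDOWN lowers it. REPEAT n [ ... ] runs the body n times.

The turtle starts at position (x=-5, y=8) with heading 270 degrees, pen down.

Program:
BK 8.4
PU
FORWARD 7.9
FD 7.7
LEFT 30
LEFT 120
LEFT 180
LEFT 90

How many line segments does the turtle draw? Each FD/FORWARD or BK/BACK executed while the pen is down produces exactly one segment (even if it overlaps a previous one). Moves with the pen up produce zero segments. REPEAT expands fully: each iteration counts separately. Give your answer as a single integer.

Executing turtle program step by step:
Start: pos=(-5,8), heading=270, pen down
BK 8.4: (-5,8) -> (-5,16.4) [heading=270, draw]
PU: pen up
FD 7.9: (-5,16.4) -> (-5,8.5) [heading=270, move]
FD 7.7: (-5,8.5) -> (-5,0.8) [heading=270, move]
LT 30: heading 270 -> 300
LT 120: heading 300 -> 60
LT 180: heading 60 -> 240
LT 90: heading 240 -> 330
Final: pos=(-5,0.8), heading=330, 1 segment(s) drawn
Segments drawn: 1

Answer: 1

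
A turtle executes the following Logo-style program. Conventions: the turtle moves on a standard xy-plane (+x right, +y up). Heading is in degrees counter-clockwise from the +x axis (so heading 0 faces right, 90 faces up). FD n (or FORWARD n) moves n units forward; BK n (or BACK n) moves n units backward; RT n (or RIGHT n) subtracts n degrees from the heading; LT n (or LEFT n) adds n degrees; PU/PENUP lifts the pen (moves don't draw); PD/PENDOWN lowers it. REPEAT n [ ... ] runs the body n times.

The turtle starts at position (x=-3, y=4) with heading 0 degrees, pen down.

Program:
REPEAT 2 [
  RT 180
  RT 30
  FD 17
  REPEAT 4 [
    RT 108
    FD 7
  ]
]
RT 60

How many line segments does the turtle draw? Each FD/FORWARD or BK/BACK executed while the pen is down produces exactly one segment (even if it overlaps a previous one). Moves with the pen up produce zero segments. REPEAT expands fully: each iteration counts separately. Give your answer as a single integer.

Executing turtle program step by step:
Start: pos=(-3,4), heading=0, pen down
REPEAT 2 [
  -- iteration 1/2 --
  RT 180: heading 0 -> 180
  RT 30: heading 180 -> 150
  FD 17: (-3,4) -> (-17.722,12.5) [heading=150, draw]
  REPEAT 4 [
    -- iteration 1/4 --
    RT 108: heading 150 -> 42
    FD 7: (-17.722,12.5) -> (-12.52,17.184) [heading=42, draw]
    -- iteration 2/4 --
    RT 108: heading 42 -> 294
    FD 7: (-12.52,17.184) -> (-9.673,10.789) [heading=294, draw]
    -- iteration 3/4 --
    RT 108: heading 294 -> 186
    FD 7: (-9.673,10.789) -> (-16.635,10.057) [heading=186, draw]
    -- iteration 4/4 --
    RT 108: heading 186 -> 78
    FD 7: (-16.635,10.057) -> (-15.18,16.904) [heading=78, draw]
  ]
  -- iteration 2/2 --
  RT 180: heading 78 -> 258
  RT 30: heading 258 -> 228
  FD 17: (-15.18,16.904) -> (-26.555,4.271) [heading=228, draw]
  REPEAT 4 [
    -- iteration 1/4 --
    RT 108: heading 228 -> 120
    FD 7: (-26.555,4.271) -> (-30.055,10.333) [heading=120, draw]
    -- iteration 2/4 --
    RT 108: heading 120 -> 12
    FD 7: (-30.055,10.333) -> (-23.208,11.789) [heading=12, draw]
    -- iteration 3/4 --
    RT 108: heading 12 -> 264
    FD 7: (-23.208,11.789) -> (-23.939,4.827) [heading=264, draw]
    -- iteration 4/4 --
    RT 108: heading 264 -> 156
    FD 7: (-23.939,4.827) -> (-30.334,7.674) [heading=156, draw]
  ]
]
RT 60: heading 156 -> 96
Final: pos=(-30.334,7.674), heading=96, 10 segment(s) drawn
Segments drawn: 10

Answer: 10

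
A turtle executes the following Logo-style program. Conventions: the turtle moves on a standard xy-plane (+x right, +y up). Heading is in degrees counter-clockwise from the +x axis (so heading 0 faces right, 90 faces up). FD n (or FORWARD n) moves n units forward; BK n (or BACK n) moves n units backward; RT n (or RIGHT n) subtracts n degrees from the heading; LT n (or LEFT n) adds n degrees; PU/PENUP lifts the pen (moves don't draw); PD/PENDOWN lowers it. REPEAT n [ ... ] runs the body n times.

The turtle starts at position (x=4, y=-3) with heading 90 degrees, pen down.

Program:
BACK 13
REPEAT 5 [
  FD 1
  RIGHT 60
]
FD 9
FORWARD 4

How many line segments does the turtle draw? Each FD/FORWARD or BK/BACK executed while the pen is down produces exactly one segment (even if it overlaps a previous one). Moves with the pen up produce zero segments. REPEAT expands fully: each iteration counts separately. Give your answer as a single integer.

Executing turtle program step by step:
Start: pos=(4,-3), heading=90, pen down
BK 13: (4,-3) -> (4,-16) [heading=90, draw]
REPEAT 5 [
  -- iteration 1/5 --
  FD 1: (4,-16) -> (4,-15) [heading=90, draw]
  RT 60: heading 90 -> 30
  -- iteration 2/5 --
  FD 1: (4,-15) -> (4.866,-14.5) [heading=30, draw]
  RT 60: heading 30 -> 330
  -- iteration 3/5 --
  FD 1: (4.866,-14.5) -> (5.732,-15) [heading=330, draw]
  RT 60: heading 330 -> 270
  -- iteration 4/5 --
  FD 1: (5.732,-15) -> (5.732,-16) [heading=270, draw]
  RT 60: heading 270 -> 210
  -- iteration 5/5 --
  FD 1: (5.732,-16) -> (4.866,-16.5) [heading=210, draw]
  RT 60: heading 210 -> 150
]
FD 9: (4.866,-16.5) -> (-2.928,-12) [heading=150, draw]
FD 4: (-2.928,-12) -> (-6.392,-10) [heading=150, draw]
Final: pos=(-6.392,-10), heading=150, 8 segment(s) drawn
Segments drawn: 8

Answer: 8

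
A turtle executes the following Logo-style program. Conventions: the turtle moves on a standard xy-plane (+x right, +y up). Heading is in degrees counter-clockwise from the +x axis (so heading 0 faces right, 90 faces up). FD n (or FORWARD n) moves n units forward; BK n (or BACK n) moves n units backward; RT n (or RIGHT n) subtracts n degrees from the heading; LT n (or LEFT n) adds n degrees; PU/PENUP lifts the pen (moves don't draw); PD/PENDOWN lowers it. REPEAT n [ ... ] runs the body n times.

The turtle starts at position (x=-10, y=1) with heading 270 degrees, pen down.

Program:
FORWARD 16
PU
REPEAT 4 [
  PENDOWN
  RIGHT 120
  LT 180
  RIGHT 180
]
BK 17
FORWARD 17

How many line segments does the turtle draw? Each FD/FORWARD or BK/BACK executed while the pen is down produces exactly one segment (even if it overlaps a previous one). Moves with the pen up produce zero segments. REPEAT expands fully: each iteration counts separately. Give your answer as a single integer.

Executing turtle program step by step:
Start: pos=(-10,1), heading=270, pen down
FD 16: (-10,1) -> (-10,-15) [heading=270, draw]
PU: pen up
REPEAT 4 [
  -- iteration 1/4 --
  PD: pen down
  RT 120: heading 270 -> 150
  LT 180: heading 150 -> 330
  RT 180: heading 330 -> 150
  -- iteration 2/4 --
  PD: pen down
  RT 120: heading 150 -> 30
  LT 180: heading 30 -> 210
  RT 180: heading 210 -> 30
  -- iteration 3/4 --
  PD: pen down
  RT 120: heading 30 -> 270
  LT 180: heading 270 -> 90
  RT 180: heading 90 -> 270
  -- iteration 4/4 --
  PD: pen down
  RT 120: heading 270 -> 150
  LT 180: heading 150 -> 330
  RT 180: heading 330 -> 150
]
BK 17: (-10,-15) -> (4.722,-23.5) [heading=150, draw]
FD 17: (4.722,-23.5) -> (-10,-15) [heading=150, draw]
Final: pos=(-10,-15), heading=150, 3 segment(s) drawn
Segments drawn: 3

Answer: 3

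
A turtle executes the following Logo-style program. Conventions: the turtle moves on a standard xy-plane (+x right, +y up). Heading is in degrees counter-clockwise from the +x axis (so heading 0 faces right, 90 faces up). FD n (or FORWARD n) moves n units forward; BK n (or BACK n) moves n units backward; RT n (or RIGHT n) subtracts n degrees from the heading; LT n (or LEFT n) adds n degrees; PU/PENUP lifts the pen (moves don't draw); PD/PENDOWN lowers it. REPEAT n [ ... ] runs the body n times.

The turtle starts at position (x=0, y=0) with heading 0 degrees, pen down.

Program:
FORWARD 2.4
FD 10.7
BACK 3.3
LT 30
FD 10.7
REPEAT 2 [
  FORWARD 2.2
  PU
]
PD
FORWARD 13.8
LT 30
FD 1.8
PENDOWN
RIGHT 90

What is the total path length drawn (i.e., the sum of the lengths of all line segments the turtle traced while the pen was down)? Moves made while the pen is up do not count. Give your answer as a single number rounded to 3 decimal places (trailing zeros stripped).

Answer: 44.9

Derivation:
Executing turtle program step by step:
Start: pos=(0,0), heading=0, pen down
FD 2.4: (0,0) -> (2.4,0) [heading=0, draw]
FD 10.7: (2.4,0) -> (13.1,0) [heading=0, draw]
BK 3.3: (13.1,0) -> (9.8,0) [heading=0, draw]
LT 30: heading 0 -> 30
FD 10.7: (9.8,0) -> (19.066,5.35) [heading=30, draw]
REPEAT 2 [
  -- iteration 1/2 --
  FD 2.2: (19.066,5.35) -> (20.972,6.45) [heading=30, draw]
  PU: pen up
  -- iteration 2/2 --
  FD 2.2: (20.972,6.45) -> (22.877,7.55) [heading=30, move]
  PU: pen up
]
PD: pen down
FD 13.8: (22.877,7.55) -> (34.828,14.45) [heading=30, draw]
LT 30: heading 30 -> 60
FD 1.8: (34.828,14.45) -> (35.728,16.009) [heading=60, draw]
PD: pen down
RT 90: heading 60 -> 330
Final: pos=(35.728,16.009), heading=330, 7 segment(s) drawn

Segment lengths:
  seg 1: (0,0) -> (2.4,0), length = 2.4
  seg 2: (2.4,0) -> (13.1,0), length = 10.7
  seg 3: (13.1,0) -> (9.8,0), length = 3.3
  seg 4: (9.8,0) -> (19.066,5.35), length = 10.7
  seg 5: (19.066,5.35) -> (20.972,6.45), length = 2.2
  seg 6: (22.877,7.55) -> (34.828,14.45), length = 13.8
  seg 7: (34.828,14.45) -> (35.728,16.009), length = 1.8
Total = 44.9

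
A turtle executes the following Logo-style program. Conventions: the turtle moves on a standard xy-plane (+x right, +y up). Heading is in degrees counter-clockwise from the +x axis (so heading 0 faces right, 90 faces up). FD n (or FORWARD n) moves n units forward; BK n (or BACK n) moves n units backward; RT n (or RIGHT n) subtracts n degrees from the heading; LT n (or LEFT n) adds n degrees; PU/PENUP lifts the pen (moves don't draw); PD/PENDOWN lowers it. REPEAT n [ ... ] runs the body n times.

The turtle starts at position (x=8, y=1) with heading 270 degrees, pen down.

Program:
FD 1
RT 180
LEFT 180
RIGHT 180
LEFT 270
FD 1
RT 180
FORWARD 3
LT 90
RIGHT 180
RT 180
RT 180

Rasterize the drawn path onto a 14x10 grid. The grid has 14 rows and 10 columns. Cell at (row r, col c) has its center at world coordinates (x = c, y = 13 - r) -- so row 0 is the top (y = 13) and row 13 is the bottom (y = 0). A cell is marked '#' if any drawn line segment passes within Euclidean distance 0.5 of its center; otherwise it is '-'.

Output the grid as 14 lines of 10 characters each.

Answer: ----------
----------
----------
----------
----------
----------
----------
----------
----------
----------
----------
----------
--------#-
------####

Derivation:
Segment 0: (8,1) -> (8,0)
Segment 1: (8,0) -> (9,-0)
Segment 2: (9,-0) -> (6,0)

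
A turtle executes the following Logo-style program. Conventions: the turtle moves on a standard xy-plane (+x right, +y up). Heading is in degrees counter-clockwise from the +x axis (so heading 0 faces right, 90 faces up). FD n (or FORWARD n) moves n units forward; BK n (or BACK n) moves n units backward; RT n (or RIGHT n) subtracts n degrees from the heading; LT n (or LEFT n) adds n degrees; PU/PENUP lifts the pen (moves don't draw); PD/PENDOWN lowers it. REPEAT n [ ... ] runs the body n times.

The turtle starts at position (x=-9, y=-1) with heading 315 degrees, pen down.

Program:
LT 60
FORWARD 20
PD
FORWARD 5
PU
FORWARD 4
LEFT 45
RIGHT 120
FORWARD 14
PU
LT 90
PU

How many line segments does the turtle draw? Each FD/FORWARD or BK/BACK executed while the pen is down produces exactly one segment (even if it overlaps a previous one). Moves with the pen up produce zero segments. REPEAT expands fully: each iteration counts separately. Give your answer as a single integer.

Answer: 2

Derivation:
Executing turtle program step by step:
Start: pos=(-9,-1), heading=315, pen down
LT 60: heading 315 -> 15
FD 20: (-9,-1) -> (10.319,4.176) [heading=15, draw]
PD: pen down
FD 5: (10.319,4.176) -> (15.148,5.47) [heading=15, draw]
PU: pen up
FD 4: (15.148,5.47) -> (19.012,6.506) [heading=15, move]
LT 45: heading 15 -> 60
RT 120: heading 60 -> 300
FD 14: (19.012,6.506) -> (26.012,-5.619) [heading=300, move]
PU: pen up
LT 90: heading 300 -> 30
PU: pen up
Final: pos=(26.012,-5.619), heading=30, 2 segment(s) drawn
Segments drawn: 2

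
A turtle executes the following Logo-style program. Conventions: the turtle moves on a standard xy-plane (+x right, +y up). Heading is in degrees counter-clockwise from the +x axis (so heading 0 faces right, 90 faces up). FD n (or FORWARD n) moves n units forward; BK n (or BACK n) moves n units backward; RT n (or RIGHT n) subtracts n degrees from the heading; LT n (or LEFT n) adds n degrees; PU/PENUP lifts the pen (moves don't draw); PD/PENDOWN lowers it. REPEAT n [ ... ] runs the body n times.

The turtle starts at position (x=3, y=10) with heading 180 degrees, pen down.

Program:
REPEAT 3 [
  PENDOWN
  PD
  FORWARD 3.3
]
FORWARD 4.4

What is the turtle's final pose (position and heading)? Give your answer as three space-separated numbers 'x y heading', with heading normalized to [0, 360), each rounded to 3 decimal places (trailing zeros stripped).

Executing turtle program step by step:
Start: pos=(3,10), heading=180, pen down
REPEAT 3 [
  -- iteration 1/3 --
  PD: pen down
  PD: pen down
  FD 3.3: (3,10) -> (-0.3,10) [heading=180, draw]
  -- iteration 2/3 --
  PD: pen down
  PD: pen down
  FD 3.3: (-0.3,10) -> (-3.6,10) [heading=180, draw]
  -- iteration 3/3 --
  PD: pen down
  PD: pen down
  FD 3.3: (-3.6,10) -> (-6.9,10) [heading=180, draw]
]
FD 4.4: (-6.9,10) -> (-11.3,10) [heading=180, draw]
Final: pos=(-11.3,10), heading=180, 4 segment(s) drawn

Answer: -11.3 10 180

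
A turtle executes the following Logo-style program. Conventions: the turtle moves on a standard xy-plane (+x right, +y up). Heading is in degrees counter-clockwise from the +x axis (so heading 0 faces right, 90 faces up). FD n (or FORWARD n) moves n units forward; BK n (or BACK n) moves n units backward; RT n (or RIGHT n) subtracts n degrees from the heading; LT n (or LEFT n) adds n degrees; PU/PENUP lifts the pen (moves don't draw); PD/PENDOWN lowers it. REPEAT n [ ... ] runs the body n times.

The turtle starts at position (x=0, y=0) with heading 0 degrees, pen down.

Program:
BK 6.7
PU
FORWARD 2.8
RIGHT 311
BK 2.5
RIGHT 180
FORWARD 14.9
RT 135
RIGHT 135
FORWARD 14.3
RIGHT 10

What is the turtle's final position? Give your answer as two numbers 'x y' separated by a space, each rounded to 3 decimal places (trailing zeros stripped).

Executing turtle program step by step:
Start: pos=(0,0), heading=0, pen down
BK 6.7: (0,0) -> (-6.7,0) [heading=0, draw]
PU: pen up
FD 2.8: (-6.7,0) -> (-3.9,0) [heading=0, move]
RT 311: heading 0 -> 49
BK 2.5: (-3.9,0) -> (-5.54,-1.887) [heading=49, move]
RT 180: heading 49 -> 229
FD 14.9: (-5.54,-1.887) -> (-15.315,-13.132) [heading=229, move]
RT 135: heading 229 -> 94
RT 135: heading 94 -> 319
FD 14.3: (-15.315,-13.132) -> (-4.523,-22.514) [heading=319, move]
RT 10: heading 319 -> 309
Final: pos=(-4.523,-22.514), heading=309, 1 segment(s) drawn

Answer: -4.523 -22.514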